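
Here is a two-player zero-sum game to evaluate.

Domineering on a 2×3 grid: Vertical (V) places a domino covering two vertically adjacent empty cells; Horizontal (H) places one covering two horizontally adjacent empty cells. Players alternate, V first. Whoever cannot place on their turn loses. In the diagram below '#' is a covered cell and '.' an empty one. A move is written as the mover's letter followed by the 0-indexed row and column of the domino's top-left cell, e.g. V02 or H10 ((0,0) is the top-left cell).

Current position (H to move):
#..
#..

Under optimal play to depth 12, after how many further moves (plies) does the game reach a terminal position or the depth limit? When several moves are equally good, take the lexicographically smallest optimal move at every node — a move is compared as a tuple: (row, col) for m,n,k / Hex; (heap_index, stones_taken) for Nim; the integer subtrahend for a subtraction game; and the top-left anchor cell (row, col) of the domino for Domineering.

[#../#..] H move#1: H01:+1/###/#..*, H11:+1/#../###
[###/#..] end (terminal -1, V#2); searched #../#.. to 12

PV length from [#../#..]: 1 ply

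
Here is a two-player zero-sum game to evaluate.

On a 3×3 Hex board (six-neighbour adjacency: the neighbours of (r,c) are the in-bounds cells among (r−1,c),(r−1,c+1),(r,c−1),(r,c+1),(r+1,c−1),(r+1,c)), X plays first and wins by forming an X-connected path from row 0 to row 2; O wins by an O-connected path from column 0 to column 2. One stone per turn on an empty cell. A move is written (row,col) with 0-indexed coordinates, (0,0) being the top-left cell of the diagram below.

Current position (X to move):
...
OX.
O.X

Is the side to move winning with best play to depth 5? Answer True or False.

X winning at [.../OX./O.X]: True

p1 X@[.../OX./O.X]: (0,0)[X../OX./O.X]+1* (0,1)[.X./OX./O.X]+1 (0,2)[..X/OX./O.X]+1 (1,2)[.../OXX/O.X]+1 (2,1)[.../OX./OXX]+1
p2 O@[X../OX./O.X]: (0,1)[XO./OX./O.X]-1* (0,2)[X.O/OX./O.X]-1 (1,2)[X../OXO/O.X]-1 (2,1)[X../OX./OOX]-1
p3 X@[XO./OX./O.X]: (0,2)[XOX/OX./O.X]+1* (1,2)[XO./OXX/O.X]-1 (2,1)[XO./OX./OXX]-1
p4 O@[XOX/OX./O.X]: (1,2)[XOX/OXO/O.X]-1* (2,1)[XOX/OX./OOX]-1
p5 X@[XOX/OXO/O.X]: (2,1)[XOX/OXO/OXX]+1*
p6 O@[XOX/OXO/OXX] terminal -1; root [.../OX./O.X] d5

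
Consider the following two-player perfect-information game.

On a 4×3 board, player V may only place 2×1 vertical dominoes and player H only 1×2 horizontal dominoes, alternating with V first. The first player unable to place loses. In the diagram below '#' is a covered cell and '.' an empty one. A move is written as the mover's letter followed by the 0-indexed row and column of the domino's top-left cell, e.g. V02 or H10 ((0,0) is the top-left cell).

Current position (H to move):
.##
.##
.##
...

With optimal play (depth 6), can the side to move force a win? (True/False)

H winning at [.##/.##/.##/...]: False

[.##/.##/.##/...] H move#1: H30:-1/.##/.##/.##/##.*, H31:-1/.##/.##/.##/.##
[.##/.##/.##/##.] V move#2: V00:+1/###/###/.##/##.*, V10:+1/.##/###/###/##.
[###/###/.##/##.] end (terminal -1, H#3); searched .##/.##/.##/... to 6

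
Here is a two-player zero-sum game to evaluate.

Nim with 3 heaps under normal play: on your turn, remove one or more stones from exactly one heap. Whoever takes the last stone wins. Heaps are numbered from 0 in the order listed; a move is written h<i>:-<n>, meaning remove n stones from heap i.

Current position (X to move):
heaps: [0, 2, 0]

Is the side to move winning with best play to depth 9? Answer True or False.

X winning at [(0,2,0)]: True

ply 1, X at (0,2,0) | h1:-1=-1→(0,1,0); h1:-2=+1→(0,0,0)*
ply 2: (0,0,0) is terminal -1 (O); from (0,2,0) depth 9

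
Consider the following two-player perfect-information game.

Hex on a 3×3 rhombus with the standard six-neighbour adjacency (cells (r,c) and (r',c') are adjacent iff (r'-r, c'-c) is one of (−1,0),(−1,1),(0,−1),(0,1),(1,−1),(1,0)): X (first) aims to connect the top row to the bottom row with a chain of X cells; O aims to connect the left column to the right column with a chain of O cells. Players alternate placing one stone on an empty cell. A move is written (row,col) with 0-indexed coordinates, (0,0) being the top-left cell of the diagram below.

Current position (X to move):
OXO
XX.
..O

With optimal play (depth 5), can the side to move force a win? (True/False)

ply 1, X at OXO/XX./..O | (1,2)=+1→OXO/XXX/..O*; (2,0)=+1→OXO/XX./X.O; (2,1)=+1→OXO/XX./.XO
ply 2, O at OXO/XXX/..O | (2,0)=-1→OXO/XXX/O.O*; (2,1)=-1→OXO/XXX/.OO
ply 3, X at OXO/XXX/O.O | (2,1)=+1→OXO/XXX/OXO*
ply 4: OXO/XXX/OXO is terminal -1 (O); from OXO/XX./..O depth 5

X winning at [OXO/XX./..O]: True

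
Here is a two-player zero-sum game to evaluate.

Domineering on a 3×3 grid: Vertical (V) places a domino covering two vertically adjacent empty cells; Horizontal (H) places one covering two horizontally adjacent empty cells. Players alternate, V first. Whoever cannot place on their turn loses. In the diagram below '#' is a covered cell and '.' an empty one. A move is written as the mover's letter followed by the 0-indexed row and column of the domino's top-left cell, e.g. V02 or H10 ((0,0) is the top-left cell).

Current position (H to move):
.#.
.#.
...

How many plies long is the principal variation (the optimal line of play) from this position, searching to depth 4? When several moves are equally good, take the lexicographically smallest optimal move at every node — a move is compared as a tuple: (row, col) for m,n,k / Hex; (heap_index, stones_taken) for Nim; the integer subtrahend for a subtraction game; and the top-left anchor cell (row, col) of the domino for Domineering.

ply 1, H at .#./.#./... | H20=-1→.#./.#./##.*; H21=-1→.#./.#./.##
ply 2, V at .#./.#./##. | V00=+1→##./##./##.*; V02=+1→.##/.##/##.; V12=+1→.#./.##/###
ply 3: ##./##./##. is terminal -1 (H); from .#./.#./... depth 4

PV length from [.#./.#./...]: 2 plies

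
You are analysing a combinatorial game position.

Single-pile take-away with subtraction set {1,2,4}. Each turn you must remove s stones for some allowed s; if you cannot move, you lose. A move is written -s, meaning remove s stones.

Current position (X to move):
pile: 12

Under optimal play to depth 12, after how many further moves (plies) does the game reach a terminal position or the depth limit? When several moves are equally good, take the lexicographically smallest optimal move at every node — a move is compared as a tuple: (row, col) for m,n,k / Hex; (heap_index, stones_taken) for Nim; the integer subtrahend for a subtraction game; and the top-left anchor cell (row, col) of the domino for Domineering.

PV length from [12]: 8 plies

ply 1, X at 12 | -1=-1→11*; -2=-1→10; -4=-1→8
ply 2, O at 11 | -1=-1→10; -2=+1→9*; -4=-1→7
ply 3, X at 9 | -1=-1→8*; -2=-1→7; -4=-1→5
ply 4, O at 8 | -1=-1→7; -2=+1→6*; -4=-1→4
ply 5, X at 6 | -1=-1→5*; -2=-1→4; -4=-1→2
ply 6, O at 5 | -1=-1→4; -2=+1→3*; -4=-1→1
ply 7, X at 3 | -1=-1→2*; -2=-1→1
ply 8, O at 2 | -1=-1→1; -2=+1→0*
ply 9: 0 is terminal -1 (X); from 12 depth 12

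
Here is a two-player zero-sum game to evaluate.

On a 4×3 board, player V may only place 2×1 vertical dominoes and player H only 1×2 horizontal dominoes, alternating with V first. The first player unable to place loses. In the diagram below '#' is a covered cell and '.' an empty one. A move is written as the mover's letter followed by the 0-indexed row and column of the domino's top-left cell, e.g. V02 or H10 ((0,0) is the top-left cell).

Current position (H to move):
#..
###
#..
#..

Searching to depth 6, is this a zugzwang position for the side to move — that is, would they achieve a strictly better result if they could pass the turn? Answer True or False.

zugzwang(#../###/#../#.., H) = False

ply 1, H at #../###/#../#.. | H01=-1→###/###/#../#..; H21=+1→#../###/###/#..*; H31=+1→#../###/#../###
ply 2: #../###/###/#.. is terminal -1 (V); from #../###/#../#.. depth 6
if H skipped the turn, V would face:
~ ply 1, V at #../###/#../#.. | V21=+1→#../###/##./##.*; V22=+1→#../###/#.#/#.#
~ ply 2, H at #../###/##./##. | H01=-1→###/###/##./##.*
~ ply 3, V at ###/###/##./##. | V22=+1→###/###/###/###*
~ ply 4: ###/###/###/### is terminal -1 (H); from #../###/#../#.. depth 6
compare (H): move=+1 vs pass=-1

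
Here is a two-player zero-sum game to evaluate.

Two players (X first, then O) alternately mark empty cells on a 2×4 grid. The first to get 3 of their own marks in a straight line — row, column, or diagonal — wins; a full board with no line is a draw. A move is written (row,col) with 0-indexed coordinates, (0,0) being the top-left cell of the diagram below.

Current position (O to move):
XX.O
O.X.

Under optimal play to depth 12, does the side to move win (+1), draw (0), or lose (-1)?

p1 O@[XX.O/O.X.]: (0,2)[XXOO/O.X.]+0* (1,1)[XX.O/OOX.]-1 (1,3)[XX.O/O.XO]-1
p2 X@[XXOO/O.X.]: (1,1)[XXOO/OXX.]+0* (1,3)[XXOO/O.XX]+0
p3 O@[XXOO/OXX.]: (1,3)[XXOO/OXXO]+0*
p4 X@[XXOO/OXXO] terminal +0; root [XX.O/O.X.] d12

value(XX.O/O.X., O) = 0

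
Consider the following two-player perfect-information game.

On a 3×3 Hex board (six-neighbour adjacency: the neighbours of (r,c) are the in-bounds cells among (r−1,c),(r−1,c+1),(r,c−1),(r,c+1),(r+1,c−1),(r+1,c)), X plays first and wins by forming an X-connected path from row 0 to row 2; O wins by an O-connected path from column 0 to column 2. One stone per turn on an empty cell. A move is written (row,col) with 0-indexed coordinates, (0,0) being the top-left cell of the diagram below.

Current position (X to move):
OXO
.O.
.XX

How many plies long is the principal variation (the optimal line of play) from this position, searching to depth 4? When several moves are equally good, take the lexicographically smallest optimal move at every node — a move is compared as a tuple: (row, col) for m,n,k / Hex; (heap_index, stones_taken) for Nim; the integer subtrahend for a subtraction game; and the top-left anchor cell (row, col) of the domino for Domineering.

PV length from [OXO/.O./.XX]: 2 plies

[OXO/.O./.XX] X move#1: (1,0):-1/OXO/XO./.XX*, (1,2):-1/OXO/.OX/.XX, (2,0):-1/OXO/.O./XXX
[OXO/XO./.XX] O move#2: (1,2):-1/OXO/XOO/.XX, (2,0):+1/OXO/XO./OXX*
[OXO/XO./OXX] end (terminal -1, X#3); searched OXO/.O./.XX to 4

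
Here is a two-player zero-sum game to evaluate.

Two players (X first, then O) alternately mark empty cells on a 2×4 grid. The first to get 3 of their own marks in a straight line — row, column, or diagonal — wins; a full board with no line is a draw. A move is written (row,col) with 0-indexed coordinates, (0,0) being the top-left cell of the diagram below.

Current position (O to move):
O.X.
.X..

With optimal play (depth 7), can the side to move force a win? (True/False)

O winning at [O.X./.X..]: False

[O.X./.X..] O move#1: (0,1):-1/OOX./.X.., (0,3):-1/O.XO/.X.., (1,0):+0/O.X./OX..*, (1,2):+0/O.X./.XO., (1,3):+0/O.X./.X.O
[O.X./OX..] X move#2: (0,1):+0/OXX./OX..*, (0,3):+0/O.XX/OX.., (1,2):+0/O.X./OXX., (1,3):+0/O.X./OX.X
[OXX./OX..] O move#3: (0,3):+0/OXXO/OX..*, (1,2):-1/OXX./OXO., (1,3):-1/OXX./OX.O
[OXXO/OX..] X move#4: (1,2):+0/OXXO/OXX.*, (1,3):+0/OXXO/OX.X
[OXXO/OXX.] O move#5: (1,3):+0/OXXO/OXXO*
[OXXO/OXXO] end (terminal +0, X#6); searched O.X./.X.. to 7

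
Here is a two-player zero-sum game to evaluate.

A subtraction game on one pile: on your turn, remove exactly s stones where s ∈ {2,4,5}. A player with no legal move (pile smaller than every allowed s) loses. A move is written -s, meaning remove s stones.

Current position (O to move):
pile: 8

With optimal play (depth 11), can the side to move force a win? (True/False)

O winning at [8]: False

p1 O@[8]: -2[6]-1* -4[4]-1 -5[3]-1
p2 X@[6]: -2[4]-1 -4[2]-1 -5[1]+1*
p3 O@[1] terminal -1; root [8] d11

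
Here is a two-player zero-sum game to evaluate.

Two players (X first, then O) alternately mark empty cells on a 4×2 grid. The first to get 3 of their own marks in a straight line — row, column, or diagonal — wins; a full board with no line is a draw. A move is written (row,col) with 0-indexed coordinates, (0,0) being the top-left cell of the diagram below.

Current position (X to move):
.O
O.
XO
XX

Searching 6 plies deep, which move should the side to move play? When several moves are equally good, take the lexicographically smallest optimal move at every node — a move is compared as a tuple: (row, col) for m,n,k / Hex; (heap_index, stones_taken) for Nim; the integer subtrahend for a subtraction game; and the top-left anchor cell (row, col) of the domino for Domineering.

[.O/O./XO/XX] X move#1: (0,0):-1/XO/O./XO/XX, (1,1):+0/.O/OX/XO/XX*
[.O/OX/XO/XX] O move#2: (0,0):+0/OO/OX/XO/XX*
[OO/OX/XO/XX] end (terminal +0, X#3); searched .O/O./XO/XX to 6

X's best at [.O/O./XO/XX]: (1,1)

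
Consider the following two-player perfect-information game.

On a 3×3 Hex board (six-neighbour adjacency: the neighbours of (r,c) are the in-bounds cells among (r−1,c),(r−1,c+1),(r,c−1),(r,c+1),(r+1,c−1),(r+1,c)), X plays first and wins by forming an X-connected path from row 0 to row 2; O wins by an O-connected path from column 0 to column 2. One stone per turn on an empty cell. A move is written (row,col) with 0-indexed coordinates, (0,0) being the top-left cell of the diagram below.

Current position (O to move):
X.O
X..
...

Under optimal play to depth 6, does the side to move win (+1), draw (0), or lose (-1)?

[X.O/X../...] O move#1: (0,1):-1/XOO/X../..., (1,1):-1/X.O/XO./..., (1,2):-1/X.O/X.O/..., (2,0):+1/X.O/X../O..*, (2,1):-1/X.O/X../.O., (2,2):-1/X.O/X../..O
[X.O/X../O..] X move#2: (0,1):-1/XXO/X../O..*, (1,1):-1/X.O/XX./O.., (1,2):-1/X.O/X.X/O.., (2,1):-1/X.O/X../OX., (2,2):-1/X.O/X../O.X
[XXO/X../O..] O move#3: (1,1):+1/XXO/XO./O..*, (1,2):+1/XXO/X.O/O.., (2,1):+1/XXO/X../OO., (2,2):+1/XXO/X../O.O
[XXO/XO./O..] end (terminal -1, X#4); searched X.O/X../... to 6

value(X.O/X../..., O) = +1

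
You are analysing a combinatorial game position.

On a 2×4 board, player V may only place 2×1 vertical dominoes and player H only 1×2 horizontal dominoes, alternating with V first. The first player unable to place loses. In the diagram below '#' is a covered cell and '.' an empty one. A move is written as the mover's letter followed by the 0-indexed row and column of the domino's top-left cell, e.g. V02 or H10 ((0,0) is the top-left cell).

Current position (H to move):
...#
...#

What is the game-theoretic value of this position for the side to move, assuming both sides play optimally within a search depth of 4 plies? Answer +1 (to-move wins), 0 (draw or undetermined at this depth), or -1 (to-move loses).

[...#/...#] H move#1: H00:+1/##.#/...#*, H01:+1/.###/...#, H10:+1/...#/##.#, H11:+1/...#/.###
[##.#/...#] V move#2: V02:-1/####/..##*
[####/..##] H move#3: H10:+1/####/####*
[####/####] end (terminal -1, V#4); searched ...#/...# to 4

value(...#/...#, H) = +1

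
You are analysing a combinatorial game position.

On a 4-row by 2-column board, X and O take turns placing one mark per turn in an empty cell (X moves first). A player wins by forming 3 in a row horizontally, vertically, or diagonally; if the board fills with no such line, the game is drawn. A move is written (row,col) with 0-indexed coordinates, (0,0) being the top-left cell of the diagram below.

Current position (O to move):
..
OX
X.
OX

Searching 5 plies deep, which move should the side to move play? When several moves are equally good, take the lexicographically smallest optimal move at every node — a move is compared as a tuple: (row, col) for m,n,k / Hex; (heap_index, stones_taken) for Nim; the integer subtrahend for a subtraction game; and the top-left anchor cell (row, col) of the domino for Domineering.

O's best at [../OX/X./OX]: (2,1)

p1 O@[../OX/X./OX]: (0,0)[O./OX/X./OX]-1 (0,1)[.O/OX/X./OX]-1 (2,1)[../OX/XO/OX]+0*
p2 X@[../OX/XO/OX]: (0,0)[X./OX/XO/OX]+0* (0,1)[.X/OX/XO/OX]+0
p3 O@[X./OX/XO/OX]: (0,1)[XO/OX/XO/OX]+0*
p4 X@[XO/OX/XO/OX] terminal +0; root [../OX/X./OX] d5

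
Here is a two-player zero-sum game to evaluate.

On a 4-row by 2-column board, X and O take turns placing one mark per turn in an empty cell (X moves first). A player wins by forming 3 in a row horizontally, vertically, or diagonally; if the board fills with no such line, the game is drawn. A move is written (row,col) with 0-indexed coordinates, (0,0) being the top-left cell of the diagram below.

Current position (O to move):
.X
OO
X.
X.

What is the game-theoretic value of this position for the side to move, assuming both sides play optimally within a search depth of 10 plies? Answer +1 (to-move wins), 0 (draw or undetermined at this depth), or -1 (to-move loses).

value(.X/OO/X./X., O) = 0

p1 O@[.X/OO/X./X.]: (0,0)[OX/OO/X./X.]+0* (2,1)[.X/OO/XO/X.]+0 (3,1)[.X/OO/X./XO]+0
p2 X@[OX/OO/X./X.]: (2,1)[OX/OO/XX/X.]+0* (3,1)[OX/OO/X./XX]+0
p3 O@[OX/OO/XX/X.]: (3,1)[OX/OO/XX/XO]+0*
p4 X@[OX/OO/XX/XO] terminal +0; root [.X/OO/X./X.] d10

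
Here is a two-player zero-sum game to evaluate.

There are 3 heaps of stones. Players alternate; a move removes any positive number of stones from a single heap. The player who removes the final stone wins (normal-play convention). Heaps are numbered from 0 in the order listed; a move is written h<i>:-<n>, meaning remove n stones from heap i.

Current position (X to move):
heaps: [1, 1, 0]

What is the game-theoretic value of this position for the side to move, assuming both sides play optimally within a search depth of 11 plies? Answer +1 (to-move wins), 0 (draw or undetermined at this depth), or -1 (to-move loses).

value((1,1,0), X) = -1

p1 X@[(1,1,0)]: h0:-1[(0,1,0)]-1* h1:-1[(1,0,0)]-1
p2 O@[(0,1,0)]: h1:-1[(0,0,0)]+1*
p3 X@[(0,0,0)] terminal -1; root [(1,1,0)] d11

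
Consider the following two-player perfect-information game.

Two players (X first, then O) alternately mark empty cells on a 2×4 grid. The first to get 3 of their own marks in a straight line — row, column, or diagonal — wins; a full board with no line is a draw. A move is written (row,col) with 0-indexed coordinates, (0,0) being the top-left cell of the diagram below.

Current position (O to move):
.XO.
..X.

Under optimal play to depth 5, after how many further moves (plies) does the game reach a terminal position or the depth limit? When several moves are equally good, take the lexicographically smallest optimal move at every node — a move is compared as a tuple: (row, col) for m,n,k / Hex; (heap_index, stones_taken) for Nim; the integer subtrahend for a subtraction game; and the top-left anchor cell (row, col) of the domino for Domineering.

ply 1, O at .XO./..X. | (0,0)=-1→OXO./..X.; (0,3)=-1→.XOO/..X.; (1,0)=+0→.XO./O.X.*; (1,1)=+0→.XO./.OX.; (1,3)=+0→.XO./..XO
ply 2, X at .XO./O.X. | (0,0)=+0→XXO./O.X.*; (0,3)=+0→.XOX/O.X.; (1,1)=+0→.XO./OXX.; (1,3)=+0→.XO./O.XX
ply 3, O at XXO./O.X. | (0,3)=+0→XXOO/O.X.*; (1,1)=+0→XXO./OOX.; (1,3)=+0→XXO./O.XO
ply 4, X at XXOO/O.X. | (1,1)=+0→XXOO/OXX.*; (1,3)=+0→XXOO/O.XX
ply 5, O at XXOO/OXX. | (1,3)=+0→XXOO/OXXO*
ply 6: XXOO/OXXO is terminal +0 (X); from .XO./..X. depth 5

PV length from [.XO./..X.]: 5 plies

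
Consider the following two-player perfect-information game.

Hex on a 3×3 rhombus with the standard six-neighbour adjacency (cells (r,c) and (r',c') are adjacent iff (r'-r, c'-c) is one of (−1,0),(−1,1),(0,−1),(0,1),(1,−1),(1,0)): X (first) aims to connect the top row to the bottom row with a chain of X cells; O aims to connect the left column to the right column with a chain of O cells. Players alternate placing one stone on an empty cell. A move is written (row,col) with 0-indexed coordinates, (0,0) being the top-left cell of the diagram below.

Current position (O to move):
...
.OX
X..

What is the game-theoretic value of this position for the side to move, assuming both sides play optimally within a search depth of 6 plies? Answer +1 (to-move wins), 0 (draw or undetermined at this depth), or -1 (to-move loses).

value(.../.OX/X.., O) = -1

[.../.OX/X..] O move#1: (0,0):-1/O../.OX/X..*, (0,1):-1/.O./.OX/X.., (0,2):-1/..O/.OX/X.., (1,0):-1/.../OOX/X.., (2,1):-1/.../.OX/XO., (2,2):-1/.../.OX/X.O
[O../.OX/X..] X move#2: (0,1):+1/OX./.OX/X..*, (0,2):+1/O.X/.OX/X.., (1,0):+1/O../XOX/X.., (2,1):-1/O../.OX/XX., (2,2):-1/O../.OX/X.X
[OX./.OX/X..] O move#3: (0,2):-1/OXO/.OX/X..*, (1,0):-1/OX./OOX/X.., (2,1):-1/OX./.OX/XO., (2,2):-1/OX./.OX/X.O
[OXO/.OX/X..] X move#4: (1,0):+1/OXO/XOX/X..*, (2,1):-1/OXO/.OX/XX., (2,2):-1/OXO/.OX/X.X
[OXO/XOX/X..] end (terminal -1, O#5); searched .../.OX/X.. to 6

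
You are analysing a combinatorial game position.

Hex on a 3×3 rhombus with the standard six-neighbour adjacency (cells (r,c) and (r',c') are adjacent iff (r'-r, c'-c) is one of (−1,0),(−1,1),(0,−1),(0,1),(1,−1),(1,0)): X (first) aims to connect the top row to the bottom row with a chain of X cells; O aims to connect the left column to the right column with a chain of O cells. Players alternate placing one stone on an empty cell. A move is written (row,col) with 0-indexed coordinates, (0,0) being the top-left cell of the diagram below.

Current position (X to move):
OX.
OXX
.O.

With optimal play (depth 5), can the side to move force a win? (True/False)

ply 1, X at OX./OXX/.O. | (0,2)=+1→OXX/OXX/.O.*; (2,0)=+1→OX./OXX/XO.; (2,2)=+1→OX./OXX/.OX
ply 2, O at OXX/OXX/.O. | (2,0)=-1→OXX/OXX/OO.*; (2,2)=-1→OXX/OXX/.OO
ply 3, X at OXX/OXX/OO. | (2,2)=+1→OXX/OXX/OOX*
ply 4: OXX/OXX/OOX is terminal -1 (O); from OX./OXX/.O. depth 5

X winning at [OX./OXX/.O.]: True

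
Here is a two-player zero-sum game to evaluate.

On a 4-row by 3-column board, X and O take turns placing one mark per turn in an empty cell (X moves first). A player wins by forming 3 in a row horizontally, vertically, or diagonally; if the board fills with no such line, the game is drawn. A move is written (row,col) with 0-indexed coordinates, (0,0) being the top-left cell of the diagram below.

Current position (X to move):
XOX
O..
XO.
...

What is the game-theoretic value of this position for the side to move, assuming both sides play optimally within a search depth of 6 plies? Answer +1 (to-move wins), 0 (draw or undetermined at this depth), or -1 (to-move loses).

value(XOX/O../XO./..., X) = +1

p1 X@[XOX/O../XO./...]: (1,1)[XOX/OX./XO./...]+1* (1,2)[XOX/O.X/XO./...]-1 (2,2)[XOX/O../XOX/...]-1 (3,0)[XOX/O../XO./X..]-1 (3,1)[XOX/O../XO./.X.]-1 (3,2)[XOX/O../XO./..X]-1
p2 O@[XOX/OX./XO./...] terminal -1; root [XOX/O../XO./...] d6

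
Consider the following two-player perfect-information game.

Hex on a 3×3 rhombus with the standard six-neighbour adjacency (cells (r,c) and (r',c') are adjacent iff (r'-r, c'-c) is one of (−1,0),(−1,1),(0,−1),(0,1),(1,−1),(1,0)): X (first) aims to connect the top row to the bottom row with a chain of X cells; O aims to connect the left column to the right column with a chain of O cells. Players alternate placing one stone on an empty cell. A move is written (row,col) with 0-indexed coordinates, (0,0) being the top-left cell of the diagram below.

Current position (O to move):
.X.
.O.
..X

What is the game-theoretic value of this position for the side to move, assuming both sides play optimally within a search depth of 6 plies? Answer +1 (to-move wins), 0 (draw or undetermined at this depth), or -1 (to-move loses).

[.X./.O./..X] O move#1: (0,0):+1/OX./.O./..X*, (0,2):+1/.XO/.O./..X, (1,0):+1/.X./OO./..X, (1,2):+1/.X./.OO/..X, (2,0):+1/.X./.O./O.X, (2,1):+1/.X./.O./.OX
[OX./.O./..X] X move#2: (0,2):-1/OXX/.O./..X*, (1,0):-1/OX./XO./..X, (1,2):-1/OX./.OX/..X, (2,0):-1/OX./.O./X.X, (2,1):-1/OX./.O./.XX
[OXX/.O./..X] O move#3: (1,0):-1/OXX/OO./..X, (1,2):+1/OXX/.OO/..X*, (2,0):-1/OXX/.O./O.X, (2,1):-1/OXX/.O./.OX
[OXX/.OO/..X] X move#4: (1,0):-1/OXX/XOO/..X*, (2,0):-1/OXX/.OO/X.X, (2,1):-1/OXX/.OO/.XX
[OXX/XOO/..X] O move#5: (2,0):+1/OXX/XOO/O.X*, (2,1):-1/OXX/XOO/.OX
[OXX/XOO/O.X] end (terminal -1, X#6); searched .X./.O./..X to 6

value(.X./.O./..X, O) = +1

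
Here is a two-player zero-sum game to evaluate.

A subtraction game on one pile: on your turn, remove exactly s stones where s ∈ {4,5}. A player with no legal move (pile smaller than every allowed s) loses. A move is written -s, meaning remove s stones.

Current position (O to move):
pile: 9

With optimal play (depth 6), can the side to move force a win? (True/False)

[9] O move#1: -4:-1/5*, -5:-1/4
[5] X move#2: -4:+1/1*, -5:+1/0
[1] end (terminal -1, O#3); searched 9 to 6

O winning at [9]: False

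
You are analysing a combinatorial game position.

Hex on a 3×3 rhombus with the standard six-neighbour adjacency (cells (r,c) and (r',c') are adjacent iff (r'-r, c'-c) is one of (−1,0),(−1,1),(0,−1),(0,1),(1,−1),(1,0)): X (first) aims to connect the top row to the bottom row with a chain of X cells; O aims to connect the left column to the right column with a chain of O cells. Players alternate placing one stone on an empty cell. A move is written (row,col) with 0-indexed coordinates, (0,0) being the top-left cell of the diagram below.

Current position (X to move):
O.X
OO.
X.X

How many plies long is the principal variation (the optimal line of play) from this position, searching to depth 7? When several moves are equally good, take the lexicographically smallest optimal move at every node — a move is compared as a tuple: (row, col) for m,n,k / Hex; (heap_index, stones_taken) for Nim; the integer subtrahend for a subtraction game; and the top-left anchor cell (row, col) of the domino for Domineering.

PV length from [O.X/OO./X.X]: 1 ply

p1 X@[O.X/OO./X.X]: (0,1)[OXX/OO./X.X]-1 (1,2)[O.X/OOX/X.X]+1* (2,1)[O.X/OO./XXX]-1
p2 O@[O.X/OOX/X.X] terminal -1; root [O.X/OO./X.X] d7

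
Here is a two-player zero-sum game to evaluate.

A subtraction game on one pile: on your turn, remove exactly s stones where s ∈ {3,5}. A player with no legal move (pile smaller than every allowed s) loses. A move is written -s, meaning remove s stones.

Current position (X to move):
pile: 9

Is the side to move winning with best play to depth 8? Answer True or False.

[9] X move#1: -3:-1/6*, -5:-1/4
[6] O move#2: -3:-1/3, -5:+1/1*
[1] end (terminal -1, X#3); searched 9 to 8

X winning at [9]: False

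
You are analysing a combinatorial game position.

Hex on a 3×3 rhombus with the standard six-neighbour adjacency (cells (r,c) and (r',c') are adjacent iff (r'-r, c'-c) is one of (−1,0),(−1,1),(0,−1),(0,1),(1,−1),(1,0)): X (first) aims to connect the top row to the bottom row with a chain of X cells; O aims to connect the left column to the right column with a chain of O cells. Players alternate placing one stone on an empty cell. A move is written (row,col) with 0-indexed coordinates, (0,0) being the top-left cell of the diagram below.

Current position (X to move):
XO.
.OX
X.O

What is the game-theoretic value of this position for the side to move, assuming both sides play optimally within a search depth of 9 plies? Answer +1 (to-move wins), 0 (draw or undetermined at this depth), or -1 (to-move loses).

p1 X@[XO./.OX/X.O]: (0,2)[XOX/.OX/X.O]+1* (1,0)[XO./XOX/X.O]+1 (2,1)[XO./.OX/XXO]+1
p2 O@[XOX/.OX/X.O]: (1,0)[XOX/OOX/X.O]-1* (2,1)[XOX/.OX/XOO]-1
p3 X@[XOX/OOX/X.O]: (2,1)[XOX/OOX/XXO]+1*
p4 O@[XOX/OOX/XXO] terminal -1; root [XO./.OX/X.O] d9

value(XO./.OX/X.O, X) = +1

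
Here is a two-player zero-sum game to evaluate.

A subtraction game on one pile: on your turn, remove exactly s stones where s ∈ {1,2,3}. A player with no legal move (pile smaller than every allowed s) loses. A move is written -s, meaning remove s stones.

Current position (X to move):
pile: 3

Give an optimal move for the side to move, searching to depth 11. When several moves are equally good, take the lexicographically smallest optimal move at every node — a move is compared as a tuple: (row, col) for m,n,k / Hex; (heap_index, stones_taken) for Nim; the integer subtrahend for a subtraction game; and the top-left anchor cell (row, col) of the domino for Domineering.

X's best at [3]: -3

[3] X move#1: -1:-1/2, -2:-1/1, -3:+1/0*
[0] end (terminal -1, O#2); searched 3 to 11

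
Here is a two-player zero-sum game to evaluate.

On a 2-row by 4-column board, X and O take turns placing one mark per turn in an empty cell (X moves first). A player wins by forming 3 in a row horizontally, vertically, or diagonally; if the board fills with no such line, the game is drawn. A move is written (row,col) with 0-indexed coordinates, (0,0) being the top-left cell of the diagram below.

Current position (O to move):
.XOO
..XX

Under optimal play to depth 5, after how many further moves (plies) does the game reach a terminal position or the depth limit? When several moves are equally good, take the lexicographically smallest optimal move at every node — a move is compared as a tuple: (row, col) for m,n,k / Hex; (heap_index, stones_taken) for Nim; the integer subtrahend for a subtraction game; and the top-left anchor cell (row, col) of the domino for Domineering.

p1 O@[.XOO/..XX]: (0,0)[OXOO/..XX]-1 (1,0)[.XOO/O.XX]-1 (1,1)[.XOO/.OXX]+0*
p2 X@[.XOO/.OXX]: (0,0)[XXOO/.OXX]+0* (1,0)[.XOO/XOXX]+0
p3 O@[XXOO/.OXX]: (1,0)[XXOO/OOXX]+0*
p4 X@[XXOO/OOXX] terminal +0; root [.XOO/..XX] d5

PV length from [.XOO/..XX]: 3 plies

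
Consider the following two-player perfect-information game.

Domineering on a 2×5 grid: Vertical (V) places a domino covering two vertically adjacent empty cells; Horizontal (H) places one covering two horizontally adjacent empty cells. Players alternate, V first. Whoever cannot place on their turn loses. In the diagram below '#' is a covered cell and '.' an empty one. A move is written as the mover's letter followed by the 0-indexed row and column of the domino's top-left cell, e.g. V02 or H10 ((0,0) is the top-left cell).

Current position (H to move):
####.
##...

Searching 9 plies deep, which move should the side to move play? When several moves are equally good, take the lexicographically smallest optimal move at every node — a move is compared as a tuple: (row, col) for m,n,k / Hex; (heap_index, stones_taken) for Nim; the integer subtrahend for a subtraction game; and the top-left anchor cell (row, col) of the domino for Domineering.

ply 1, H at ####./##... | H12=-1→####./####.; H13=+1→####./##.##*
ply 2: ####./##.## is terminal -1 (V); from ####./##... depth 9

H's best at [####./##...]: H13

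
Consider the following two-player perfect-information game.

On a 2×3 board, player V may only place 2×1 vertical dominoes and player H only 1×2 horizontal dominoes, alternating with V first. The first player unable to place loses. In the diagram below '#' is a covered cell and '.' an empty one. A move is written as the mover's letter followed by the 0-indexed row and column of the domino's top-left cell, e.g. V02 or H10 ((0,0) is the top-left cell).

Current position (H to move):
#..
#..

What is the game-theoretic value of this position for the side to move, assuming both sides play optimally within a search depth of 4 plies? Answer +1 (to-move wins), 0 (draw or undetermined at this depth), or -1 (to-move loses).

value(#../#.., H) = +1

p1 H@[#../#..]: H01[###/#..]+1* H11[#../###]+1
p2 V@[###/#..] terminal -1; root [#../#..] d4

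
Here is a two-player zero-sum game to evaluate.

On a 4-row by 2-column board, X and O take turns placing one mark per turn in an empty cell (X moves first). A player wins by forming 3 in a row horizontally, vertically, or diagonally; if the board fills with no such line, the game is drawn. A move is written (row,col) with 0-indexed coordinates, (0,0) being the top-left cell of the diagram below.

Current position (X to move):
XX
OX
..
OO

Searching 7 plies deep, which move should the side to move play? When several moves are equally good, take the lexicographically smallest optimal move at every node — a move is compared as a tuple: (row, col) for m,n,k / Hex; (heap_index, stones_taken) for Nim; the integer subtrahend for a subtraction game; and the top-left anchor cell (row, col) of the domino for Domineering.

p1 X@[XX/OX/../OO]: (2,0)[XX/OX/X./OO]+0 (2,1)[XX/OX/.X/OO]+1*
p2 O@[XX/OX/.X/OO] terminal -1; root [XX/OX/../OO] d7

X's best at [XX/OX/../OO]: (2,1)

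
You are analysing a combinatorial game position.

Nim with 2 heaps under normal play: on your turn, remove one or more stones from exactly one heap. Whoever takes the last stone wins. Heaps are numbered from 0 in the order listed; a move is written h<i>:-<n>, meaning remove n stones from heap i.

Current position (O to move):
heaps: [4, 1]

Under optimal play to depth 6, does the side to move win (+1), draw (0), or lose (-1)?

value((4,1), O) = +1

p1 O@[(4,1)]: h0:-1[(3,1)]-1 h0:-2[(2,1)]-1 h0:-3[(1,1)]+1* h0:-4[(0,1)]-1 h1:-1[(4,0)]-1
p2 X@[(1,1)]: h0:-1[(0,1)]-1* h1:-1[(1,0)]-1
p3 O@[(0,1)]: h1:-1[(0,0)]+1*
p4 X@[(0,0)] terminal -1; root [(4,1)] d6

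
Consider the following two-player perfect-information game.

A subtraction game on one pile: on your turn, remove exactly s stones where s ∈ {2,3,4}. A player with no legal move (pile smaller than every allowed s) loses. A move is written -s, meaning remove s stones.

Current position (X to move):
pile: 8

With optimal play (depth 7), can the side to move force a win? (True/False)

[8] X move#1: -2:+1/6*, -3:-1/5, -4:-1/4
[6] O move#2: -2:-1/4*, -3:-1/3, -4:-1/2
[4] X move#3: -2:-1/2, -3:+1/1*, -4:+1/0
[1] end (terminal -1, O#4); searched 8 to 7

X winning at [8]: True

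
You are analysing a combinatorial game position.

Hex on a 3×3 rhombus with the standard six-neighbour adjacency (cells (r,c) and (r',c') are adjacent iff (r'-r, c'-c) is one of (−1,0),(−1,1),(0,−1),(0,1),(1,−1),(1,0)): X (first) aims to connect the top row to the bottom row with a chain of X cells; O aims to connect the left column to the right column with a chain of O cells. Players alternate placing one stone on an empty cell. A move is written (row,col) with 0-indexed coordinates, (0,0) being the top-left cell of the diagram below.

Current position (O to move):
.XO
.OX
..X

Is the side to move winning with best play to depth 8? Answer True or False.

O winning at [.XO/.OX/..X]: True

p1 O@[.XO/.OX/..X]: (0,0)[OXO/.OX/..X]+1* (1,0)[.XO/OOX/..X]+1 (2,0)[.XO/.OX/O.X]+1 (2,1)[.XO/.OX/.OX]+1
p2 X@[OXO/.OX/..X]: (1,0)[OXO/XOX/..X]-1* (2,0)[OXO/.OX/X.X]-1 (2,1)[OXO/.OX/.XX]-1
p3 O@[OXO/XOX/..X]: (2,0)[OXO/XOX/O.X]+1* (2,1)[OXO/XOX/.OX]-1
p4 X@[OXO/XOX/O.X] terminal -1; root [.XO/.OX/..X] d8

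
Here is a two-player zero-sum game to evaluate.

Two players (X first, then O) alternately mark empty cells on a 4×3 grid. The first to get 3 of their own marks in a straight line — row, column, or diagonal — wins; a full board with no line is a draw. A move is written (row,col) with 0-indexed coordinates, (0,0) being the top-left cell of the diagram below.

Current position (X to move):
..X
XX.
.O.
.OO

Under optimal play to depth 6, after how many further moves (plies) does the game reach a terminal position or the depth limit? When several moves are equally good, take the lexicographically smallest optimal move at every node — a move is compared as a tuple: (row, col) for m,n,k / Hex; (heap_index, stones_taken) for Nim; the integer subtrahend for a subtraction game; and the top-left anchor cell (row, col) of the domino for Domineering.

[..X/XX./.O./.OO] X move#1: (0,0):-1/X.X/XX./.O./.OO, (0,1):-1/.XX/XX./.O./.OO, (1,2):+1/..X/XXX/.O./.OO*, (2,0):+1/..X/XX./XO./.OO, (2,2):-1/..X/XX./.OX/.OO, (3,0):+1/..X/XX./.O./XOO
[..X/XXX/.O./.OO] end (terminal -1, O#2); searched ..X/XX./.O./.OO to 6

PV length from [..X/XX./.O./.OO]: 1 ply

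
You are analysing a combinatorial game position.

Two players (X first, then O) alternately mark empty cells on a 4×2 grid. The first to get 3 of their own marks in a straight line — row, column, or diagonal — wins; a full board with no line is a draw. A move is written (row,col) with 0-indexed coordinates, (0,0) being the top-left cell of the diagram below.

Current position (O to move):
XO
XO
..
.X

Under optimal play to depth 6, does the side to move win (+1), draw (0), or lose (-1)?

value(XO/XO/../.X, O) = +1

p1 O@[XO/XO/../.X]: (2,0)[XO/XO/O./.X]+0 (2,1)[XO/XO/.O/.X]+1* (3,0)[XO/XO/../OX]-1
p2 X@[XO/XO/.O/.X] terminal -1; root [XO/XO/../.X] d6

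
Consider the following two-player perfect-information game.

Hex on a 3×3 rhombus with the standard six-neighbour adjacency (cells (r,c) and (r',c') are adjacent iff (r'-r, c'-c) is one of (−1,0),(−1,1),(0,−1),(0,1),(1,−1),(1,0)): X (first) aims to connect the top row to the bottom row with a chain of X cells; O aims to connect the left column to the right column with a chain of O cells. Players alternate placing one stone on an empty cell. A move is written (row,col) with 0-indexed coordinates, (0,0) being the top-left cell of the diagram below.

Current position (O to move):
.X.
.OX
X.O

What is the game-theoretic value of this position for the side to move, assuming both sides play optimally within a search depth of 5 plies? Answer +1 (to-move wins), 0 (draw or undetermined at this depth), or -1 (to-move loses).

value(.X./.OX/X.O, O) = +1

ply 1, O at .X./.OX/X.O | (0,0)=-1→OX./.OX/X.O; (0,2)=-1→.XO/.OX/X.O; (1,0)=+1→.X./OOX/X.O*; (2,1)=-1→.X./.OX/XOO
ply 2, X at .X./OOX/X.O | (0,0)=-1→XX./OOX/X.O*; (0,2)=-1→.XX/OOX/X.O; (2,1)=-1→.X./OOX/XXO
ply 3, O at XX./OOX/X.O | (0,2)=+1→XXO/OOX/X.O*; (2,1)=+1→XX./OOX/XOO
ply 4: XXO/OOX/X.O is terminal -1 (X); from .X./.OX/X.O depth 5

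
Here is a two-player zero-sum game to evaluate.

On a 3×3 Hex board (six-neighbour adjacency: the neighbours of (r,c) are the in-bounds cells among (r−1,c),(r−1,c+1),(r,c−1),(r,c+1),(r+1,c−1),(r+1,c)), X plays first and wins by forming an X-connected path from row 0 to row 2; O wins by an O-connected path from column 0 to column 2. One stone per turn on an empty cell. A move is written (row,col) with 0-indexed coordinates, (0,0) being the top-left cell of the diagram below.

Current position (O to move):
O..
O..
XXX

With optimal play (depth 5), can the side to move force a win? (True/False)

O winning at [O../O../XXX]: True

p1 O@[O../O../XXX]: (0,1)[OO./O../XXX]-1 (0,2)[O.O/O../XXX]+1* (1,1)[O../OO./XXX]+1 (1,2)[O../O.O/XXX]-1
p2 X@[O.O/O../XXX]: (0,1)[OXO/O../XXX]-1* (1,1)[O.O/OX./XXX]-1 (1,2)[O.O/O.X/XXX]-1
p3 O@[OXO/O../XXX]: (1,1)[OXO/OO./XXX]+1* (1,2)[OXO/O.O/XXX]-1
p4 X@[OXO/OO./XXX] terminal -1; root [O../O../XXX] d5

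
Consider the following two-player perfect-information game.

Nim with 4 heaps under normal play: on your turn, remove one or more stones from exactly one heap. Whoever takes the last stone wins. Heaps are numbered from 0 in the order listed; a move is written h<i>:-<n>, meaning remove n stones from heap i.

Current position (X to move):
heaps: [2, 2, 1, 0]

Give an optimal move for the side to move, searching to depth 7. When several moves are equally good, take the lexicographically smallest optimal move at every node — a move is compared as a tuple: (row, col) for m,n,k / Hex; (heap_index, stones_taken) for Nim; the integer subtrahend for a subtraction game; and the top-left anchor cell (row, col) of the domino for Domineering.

X's best at [(2,2,1,0)]: h2:-1

p1 X@[(2,2,1,0)]: h0:-1[(1,2,1,0)]-1 h0:-2[(0,2,1,0)]-1 h1:-1[(2,1,1,0)]-1 h1:-2[(2,0,1,0)]-1 h2:-1[(2,2,0,0)]+1*
p2 O@[(2,2,0,0)]: h0:-1[(1,2,0,0)]-1* h0:-2[(0,2,0,0)]-1 h1:-1[(2,1,0,0)]-1 h1:-2[(2,0,0,0)]-1
p3 X@[(1,2,0,0)]: h0:-1[(0,2,0,0)]-1 h1:-1[(1,1,0,0)]+1* h1:-2[(1,0,0,0)]-1
p4 O@[(1,1,0,0)]: h0:-1[(0,1,0,0)]-1* h1:-1[(1,0,0,0)]-1
p5 X@[(0,1,0,0)]: h1:-1[(0,0,0,0)]+1*
p6 O@[(0,0,0,0)] terminal -1; root [(2,2,1,0)] d7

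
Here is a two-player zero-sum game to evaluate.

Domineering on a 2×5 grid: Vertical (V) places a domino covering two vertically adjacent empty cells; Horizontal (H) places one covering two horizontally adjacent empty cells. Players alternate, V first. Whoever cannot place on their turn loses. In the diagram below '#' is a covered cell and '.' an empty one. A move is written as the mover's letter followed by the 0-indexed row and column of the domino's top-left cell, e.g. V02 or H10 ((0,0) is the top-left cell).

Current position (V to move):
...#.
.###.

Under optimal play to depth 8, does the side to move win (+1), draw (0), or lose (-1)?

p1 V@[...#./.###.]: V00[#..#./####.]+1* V04[...##/.####]-1
p2 H@[#..#./####.]: H01[####./####.]-1*
p3 V@[####./####.]: V04[#####/#####]+1*
p4 H@[#####/#####] terminal -1; root [...#./.###.] d8

value(...#./.###., V) = +1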